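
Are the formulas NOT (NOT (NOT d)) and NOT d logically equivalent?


Compare truth tables:
d | φ | ψ
---------
F | T | T
T | F | F
The columns φ and ψ agree on every row.

Yes, they are logically equivalent.


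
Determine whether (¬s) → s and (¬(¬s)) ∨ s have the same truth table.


Compare truth tables:
s | φ | ψ
---------
F | F | F
T | T | T
The columns φ and ψ agree on every row.

Yes, they are logically equivalent.


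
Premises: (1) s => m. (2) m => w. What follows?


Hypothetical syllogism: from (P → Q) and (Q → R), infer (P → R).
Chain the two implications through the shared middle term 'm'.

s => w


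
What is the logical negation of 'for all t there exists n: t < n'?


Negation flips each quantifier (∀↔∃) and negates the inner predicate.
¬(for all t there exists n: φ) = there exists t for all n: ¬φ.

there exists t for all n: NOT(t < n)


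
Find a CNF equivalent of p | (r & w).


Step 1: Distribute ∨ over ∧: p ∨ (r ∧ w) = (p ∨ r) ∧ (p ∨ w).

(p | r) & (p | w)


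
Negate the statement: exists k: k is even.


¬(forall x: φ) = exists x: ¬φ, and ¬(exists x: φ) = forall x: ¬φ.
Apply to the existential statement.

forall k: ~(k is even)


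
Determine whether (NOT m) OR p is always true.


Build the truth table over {m, p}:
m | p | φ
---------
F | F | T
T | F | F
F | T | T
T | T | T
Counterexample at row 2: with m=T, p=F, the formula is F.

No, it is not a tautology.


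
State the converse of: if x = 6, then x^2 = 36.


The converse of (P → Q) is (Q → P). It is not in general equivalent to the original.
Here P = 'x = 6' and Q = 'x^2 = 36'.

If x^2 = 36, then x = 6.


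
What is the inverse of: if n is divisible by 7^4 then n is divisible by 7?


The inverse of (P → Q) is (¬P → ¬Q). It is equivalent to the converse, not to the original.
Here P = 'n is divisible by 7^4' and Q = 'n is divisible by 7'.

If not (n is divisible by 7^4), then not (n is divisible by 7).


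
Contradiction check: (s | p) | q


Truth table over {p, q, s}:
p | q | s | φ
-------------
False | False | False | False
True | False | False | True
False | True | False | True
True | True | False | True
False | False | True | True
True | False | True | True
False | True | True | True
True | True | True | True
Satisfying assignment at row 2: p=True, q=False, s=False gives True.

No, it is not a contradiction.


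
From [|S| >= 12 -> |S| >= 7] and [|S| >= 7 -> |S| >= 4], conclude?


Hypothetical syllogism: from (P → Q) and (Q → R), infer (P → R).
Chain the two implications through the shared middle term '|S| >= 7'.

|S| >= 12 -> |S| >= 4


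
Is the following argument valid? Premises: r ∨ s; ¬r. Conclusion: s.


This matches the form of disjunctive syllogism: the conclusion follows in every model of the premises.

Valid.


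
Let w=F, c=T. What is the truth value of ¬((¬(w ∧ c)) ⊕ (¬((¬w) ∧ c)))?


Substitute w=F, c=T:
w ∧ c = F ∧ T = F
¬(w ∧ c) = T
¬w = T
(¬w) ∧ c = T ∧ T = T
¬((¬w) ∧ c) = F
(¬(w ∧ c)) ⊕ (¬((¬w) ∧ c)) = T ⊕ F = T
¬((¬(w ∧ c)) ⊕ (¬((¬w) ∧ c))) = F

F


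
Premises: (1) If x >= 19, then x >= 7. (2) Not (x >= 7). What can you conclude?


Modus tollens: from (P → Q) and ¬Q, infer ¬P.
Q = 'x >= 7' is denied; since P → Q, P must also fail.

Not (x >= 19).


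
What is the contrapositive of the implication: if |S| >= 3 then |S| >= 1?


The contrapositive of (P → Q) is (¬Q → ¬P); it is logically equivalent to the original.
Here P = '|S| >= 3' and Q = '|S| >= 1'.

If not (|S| >= 1), then not (|S| >= 3).


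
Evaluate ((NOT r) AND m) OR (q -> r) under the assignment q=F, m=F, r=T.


Substitute q=F, m=F, r=T:
NOT r = F
(NOT r) AND m = F AND F = F
q -> r = F -> T = T
((NOT r) AND m) OR (q -> r) = F OR T = T

T


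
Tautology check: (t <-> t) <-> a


Build the truth table over {a, t}:
a | t | φ
---------
F | F | F
T | F | T
F | T | F
T | T | T
Counterexample at row 1: with a=F, t=F, the formula is F.

No, it is not a tautology.


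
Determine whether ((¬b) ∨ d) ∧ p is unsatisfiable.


Truth table over {b, d, p}:
b | d | p | φ
-------------
F | F | F | F
T | F | F | F
F | T | F | F
T | T | F | F
F | F | T | T
T | F | T | F
F | T | T | T
T | T | T | T
Satisfying assignment at row 5: b=F, d=F, p=T gives T.

No, it is not a contradiction.


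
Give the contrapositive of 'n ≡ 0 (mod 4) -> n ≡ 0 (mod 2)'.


The contrapositive of (P → Q) is (¬Q → ¬P); it is logically equivalent to the original.
Here P = 'n ≡ 0 (mod 4)' and Q = 'n ≡ 0 (mod 2)'.

If not (n ≡ 0 (mod 2)), then not (n ≡ 0 (mod 4)).


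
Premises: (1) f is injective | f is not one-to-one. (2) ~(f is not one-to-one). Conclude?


Disjunctive syllogism: from (P ∨ Q) and ¬P, infer Q.
One disjunct, 'f is not one-to-one', is ruled out; the other must hold.

f is injective


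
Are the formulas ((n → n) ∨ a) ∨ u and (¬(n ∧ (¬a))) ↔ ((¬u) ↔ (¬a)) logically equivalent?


Compare truth tables:
a | n | u | φ | ψ
-----------------
F | F | F | T | T
T | F | F | T | F
F | T | F | T | F
T | T | F | T | F
F | F | T | T | F
T | F | T | T | T
F | T | T | T | T
T | T | T | T | T
They differ at row 2 (a=T, n=F, u=F): φ=T but ψ=F.

No, they are not logically equivalent.


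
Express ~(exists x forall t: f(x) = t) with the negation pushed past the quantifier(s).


Negation flips each quantifier (∀↔∃) and negates the inner predicate.
¬(exists x forall t: φ) = forall x exists t: ¬φ.

forall x exists t: ~(f(x) = t)


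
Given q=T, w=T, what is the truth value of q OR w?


Disjunction is false only when both operands are false.
Substitute: q=T, w=T.
T OR T evaluates to T.

T


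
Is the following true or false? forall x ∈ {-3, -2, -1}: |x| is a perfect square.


Evaluate the predicate on each element: -3:False, -2:False, -1:True.
Counterexample x = -3 fails the predicate.

False


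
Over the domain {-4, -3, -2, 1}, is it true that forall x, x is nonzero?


Evaluate the predicate on each element: -4:True, -3:True, -2:True, 1:True.
Every element satisfies the predicate.

True


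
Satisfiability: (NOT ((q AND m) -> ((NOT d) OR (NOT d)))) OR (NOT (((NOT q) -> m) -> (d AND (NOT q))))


Search for a satisfying assignment over {d, m, q}.
Try d=F, m=T, q=F: the formula evaluates to T.
A satisfying assignment exists.

Satisfiable.


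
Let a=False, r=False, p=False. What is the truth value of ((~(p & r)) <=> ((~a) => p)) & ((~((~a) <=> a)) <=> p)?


Substitute a=False, r=False, p=False:
p & r = False & False = False
~(p & r) = True
~a = True
(~a) => p = True => False = False
(~(p & r)) <=> ((~a) => p) = True <=> False = False
~a = True
(~a) <=> a = True <=> False = False
~((~a) <=> a) = True
(~((~a) <=> a)) <=> p = True <=> False = False
((~(p & r)) <=> ((~a) => p)) & ((~((~a) <=> a)) <=> p) = False & False = False

False


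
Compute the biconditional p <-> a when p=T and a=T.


Biconditional is true when both operands have the same truth value.
Substitute: p=T, a=T.
T <-> T evaluates to T.

T


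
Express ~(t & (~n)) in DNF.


Step 1: Apply De Morgan: ¬(t ∧ (¬n)) = ¬t ∨ ¬(¬n).
Step 2: Eliminate any double negations (¬¬X = X).

(~t) | n


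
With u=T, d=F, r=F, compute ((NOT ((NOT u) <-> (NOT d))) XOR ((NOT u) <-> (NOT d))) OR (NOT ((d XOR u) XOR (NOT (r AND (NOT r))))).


Substitute u=T, d=F, r=F:
… (earlier sub-steps elided)
NOT d = T
(NOT u) <-> (NOT d) = F <-> T = F
(NOT ((NOT u) <-> (NOT d))) XOR ((NOT u) <-> (NOT d)) = T XOR F = T
d XOR u = F XOR T = T
NOT r = T
r AND (NOT r) = F AND T = F
NOT (r AND (NOT r)) = T
(d XOR u) XOR (NOT (r AND (NOT r))) = T XOR T = F
NOT ((d XOR u) XOR (NOT (r AND (NOT r)))) = T
((NOT ((NOT u) <-> (NOT d))) XOR ((NOT u) <-> (NOT d))) OR (NOT ((d XOR u) XOR (NOT (r AND (NOT r))))) = T OR T = T

T


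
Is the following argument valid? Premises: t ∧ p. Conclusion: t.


This matches the form of conjunction elimination: the conclusion follows in every model of the premises.

Valid.


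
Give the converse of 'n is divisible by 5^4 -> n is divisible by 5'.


The converse of (P → Q) is (Q → P). It is not in general equivalent to the original.
Here P = 'n is divisible by 5^4' and Q = 'n is divisible by 5'.

If n is divisible by 5, then n is divisible by 5^4.


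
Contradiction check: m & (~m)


Truth table over {m}:
m | φ
-----
False | False
True | False
Every row is false.

Yes, it is a contradiction.


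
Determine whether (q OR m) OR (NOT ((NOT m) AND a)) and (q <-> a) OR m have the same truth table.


Compare truth tables:
a | m | q | φ | ψ
-----------------
F | F | F | T | T
T | F | F | F | F
F | T | F | T | T
T | T | F | T | T
F | F | T | T | F
T | F | T | T | T
F | T | T | T | T
T | T | T | T | T
They differ at row 5 (a=F, m=F, q=T): φ=T but ψ=F.

No, they are not logically equivalent.


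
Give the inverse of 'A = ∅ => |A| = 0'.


The inverse of (P → Q) is (¬P → ¬Q). It is equivalent to the converse, not to the original.
Here P = 'A = ∅' and Q = '|A| = 0'.

If not (A = ∅), then not (|A| = 0).


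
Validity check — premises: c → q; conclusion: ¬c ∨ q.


This matches the form of material implication: the conclusion follows in every model of the premises.

Valid.


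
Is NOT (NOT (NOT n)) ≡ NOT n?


Compare truth tables:
n | φ | ψ
---------
F | T | T
T | F | F
The columns φ and ψ agree on every row.

Yes, they are logically equivalent.


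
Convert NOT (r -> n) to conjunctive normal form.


Step 1: Rewrite r → n as ¬r ∨ n.
Step 2: Negate: ¬(¬r ∨ n) = r ∧ ¬n (De Morgan + double negation).

r AND (NOT n)


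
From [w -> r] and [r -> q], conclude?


Hypothetical syllogism: from (P → Q) and (Q → R), infer (P → R).
Chain the two implications through the shared middle term 'r'.

w -> q


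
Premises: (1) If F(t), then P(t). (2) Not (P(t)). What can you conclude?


Modus tollens: from (P → Q) and ¬Q, infer ¬P.
Q = 'P(t)' is denied; since P → Q, P must also fail.

Not (F(t)).


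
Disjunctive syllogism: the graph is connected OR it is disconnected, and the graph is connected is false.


Disjunctive syllogism: from (P ∨ Q) and ¬P, infer Q.
One disjunct, 'the graph is connected', is ruled out; the other must hold.

it is disconnected


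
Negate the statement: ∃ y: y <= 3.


¬(∀ x: φ) = ∃ x: ¬φ, and ¬(∃ x: φ) = ∀ x: ¬φ.
Apply to the existential statement.

∀ y: ¬(y <= 3)


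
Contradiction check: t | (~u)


Truth table over {t, u}:
t | u | φ
---------
False | False | True
True | False | True
False | True | False
True | True | True
Satisfying assignment at row 1: t=False, u=False gives True.

No, it is not a contradiction.


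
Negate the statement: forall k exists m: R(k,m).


Negation flips each quantifier (∀↔∃) and negates the inner predicate.
¬(forall k exists m: φ) = exists k forall m: ¬φ.

exists k forall m: ~(R(k,m))


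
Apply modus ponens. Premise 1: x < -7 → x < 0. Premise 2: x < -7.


Modus ponens: from (P → Q) and P, infer Q.
P = 'x < -7' is asserted, and P → Q holds, so Q follows.

x < 0.


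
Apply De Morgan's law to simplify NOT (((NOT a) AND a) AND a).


De Morgan: the negation of a conjunction is the disjunction of the negations.
Distribute NOT across AND, flipping it to OR, and negate each literal.

(a OR (NOT a)) OR (NOT a)


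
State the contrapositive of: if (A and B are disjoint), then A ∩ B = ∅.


The contrapositive of (P → Q) is (¬Q → ¬P); it is logically equivalent to the original.
Here P = '(A and B are disjoint)' and Q = 'A ∩ B = ∅'.

If not (A ∩ B = ∅), then not ((A and B are disjoint)).


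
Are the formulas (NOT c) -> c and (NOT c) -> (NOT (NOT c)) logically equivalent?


Compare truth tables:
c | φ | ψ
---------
F | F | F
T | T | T
The columns φ and ψ agree on every row.

Yes, they are logically equivalent.


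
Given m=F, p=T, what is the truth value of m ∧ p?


Conjunction is true only when both operands are true.
Substitute: m=F, p=T.
F ∧ T evaluates to F.

F


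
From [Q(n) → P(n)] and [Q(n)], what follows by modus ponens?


Modus ponens: from (P → Q) and P, infer Q.
P = 'Q(n)' is asserted, and P → Q holds, so Q follows.

P(n).


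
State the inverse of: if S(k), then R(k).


The inverse of (P → Q) is (¬P → ¬Q). It is equivalent to the converse, not to the original.
Here P = 'S(k)' and Q = 'R(k)'.

If not (S(k)), then not (R(k)).


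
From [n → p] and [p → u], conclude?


Hypothetical syllogism: from (P → Q) and (Q → R), infer (P → R).
Chain the two implications through the shared middle term 'p'.

n → u


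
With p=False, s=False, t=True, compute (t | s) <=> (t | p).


Substitute p=False, s=False, t=True:
t | s = True | False = True
t | p = True | False = True
(t | s) <=> (t | p) = True <=> True = True

True


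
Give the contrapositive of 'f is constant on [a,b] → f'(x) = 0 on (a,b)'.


The contrapositive of (P → Q) is (¬Q → ¬P); it is logically equivalent to the original.
Here P = 'f is constant on [a,b]' and Q = 'f'(x) = 0 on (a,b)'.

If not (f'(x) = 0 on (a,b)), then not (f is constant on [a,b]).


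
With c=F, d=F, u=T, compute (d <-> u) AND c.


Substitute c=F, d=F, u=T:
d <-> u = F <-> T = F
(d <-> u) AND c = F AND F = F

F


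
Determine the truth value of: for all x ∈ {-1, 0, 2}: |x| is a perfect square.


Evaluate the predicate on each element: -1:T, 0:T, 2:F.
Counterexample x = 2 fails the predicate.

F


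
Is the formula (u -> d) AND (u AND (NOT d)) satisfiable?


Check all 4 assignments over {d, u}:
d | u | φ
---------
F | F | F
T | F | F
F | T | F
T | T | F
No assignment makes the formula true.

Unsatisfiable.


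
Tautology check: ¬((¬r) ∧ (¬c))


Build the truth table over {c, r}:
c | r | φ
---------
F | F | F
T | F | T
F | T | T
T | T | T
Counterexample at row 1: with c=F, r=F, the formula is F.

No, it is not a tautology.


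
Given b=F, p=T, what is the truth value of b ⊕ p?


Exclusive or is true when exactly one operand is true.
Substitute: b=F, p=T.
F ⊕ T evaluates to T.

T


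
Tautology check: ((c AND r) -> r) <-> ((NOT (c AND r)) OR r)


Build the truth table over {c, r}:
c | r | φ
---------
F | F | T
T | F | T
F | T | T
T | T | T
Every row evaluates to true.

Yes, it is a tautology.


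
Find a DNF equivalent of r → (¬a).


Step 1: Rewrite r → (¬a) as ¬r ∨ (¬a).

(¬r) ∨ (¬a)


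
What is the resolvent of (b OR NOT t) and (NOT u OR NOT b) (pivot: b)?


The clauses contain complementary literals b and NOTb.
Resolution eliminates this pair and disjoins the remaining literals (merging duplicates).

(NOT t OR NOT u)


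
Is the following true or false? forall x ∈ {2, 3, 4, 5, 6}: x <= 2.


Evaluate the predicate on each element: 2:True, 3:False, 4:False, 5:False, 6:False.
Counterexample x = 3 fails the predicate.

False


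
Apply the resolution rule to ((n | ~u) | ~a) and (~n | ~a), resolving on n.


The clauses contain complementary literals n and ~n.
Resolution eliminates this pair and disjoins the remaining literals (merging duplicates).

(~u | ~a)


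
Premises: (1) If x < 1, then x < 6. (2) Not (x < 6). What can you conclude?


Modus tollens: from (P → Q) and ¬Q, infer ¬P.
Q = 'x < 6' is denied; since P → Q, P must also fail.

Not (x < 1).


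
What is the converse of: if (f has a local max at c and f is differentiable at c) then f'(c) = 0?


The converse of (P → Q) is (Q → P). It is not in general equivalent to the original.
Here P = '(f has a local max at c and f is differentiable at c)' and Q = 'f'(c) = 0'.

If f'(c) = 0, then (f has a local max at c and f is differentiable at c).


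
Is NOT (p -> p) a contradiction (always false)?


Truth table over {p}:
p | φ
-----
F | F
T | F
Every row is false.

Yes, it is a contradiction.


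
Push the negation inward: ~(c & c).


De Morgan: the negation of a conjunction is the disjunction of the negations.
Distribute ~ across &, flipping it to |, and negate each literal.

(~c) | (~c)


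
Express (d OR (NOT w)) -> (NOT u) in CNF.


Step 1: Rewrite as ¬(d ∨ (¬w)) ∨ (¬u) = (¬d ∧ ¬(¬w)) ∨ (¬u).
Step 2: Distribute ∨ over ∧.
Step 3: Eliminate any double negations (¬¬X = X).

((NOT d) OR (NOT u)) AND (w OR (NOT u))


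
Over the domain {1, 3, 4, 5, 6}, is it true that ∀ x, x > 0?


Evaluate the predicate on each element: 1:T, 3:T, 4:T, 5:T, 6:T.
Every element satisfies the predicate.

T


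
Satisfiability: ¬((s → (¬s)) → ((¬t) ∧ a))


Search for a satisfying assignment over {a, s, t}.
Try a=F, s=F, t=F: the formula evaluates to T.
A satisfying assignment exists.

Satisfiable.


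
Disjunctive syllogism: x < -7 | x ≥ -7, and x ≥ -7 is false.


Disjunctive syllogism: from (P ∨ Q) and ¬P, infer Q.
One disjunct, 'x ≥ -7', is ruled out; the other must hold.

x < -7


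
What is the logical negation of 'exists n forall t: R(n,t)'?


Negation flips each quantifier (∀↔∃) and negates the inner predicate.
¬(exists n forall t: φ) = forall n exists t: ¬φ.

forall n exists t: ~(R(n,t))


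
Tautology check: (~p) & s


Build the truth table over {p, s}:
p | s | φ
---------
False | False | False
True | False | False
False | True | True
True | True | False
Counterexample at row 1: with p=False, s=False, the formula is False.

No, it is not a tautology.


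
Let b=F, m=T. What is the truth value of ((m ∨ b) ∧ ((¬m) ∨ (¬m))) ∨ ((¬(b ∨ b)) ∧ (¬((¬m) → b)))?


Substitute b=F, m=T:
… (earlier sub-steps elided)
¬m = F
(¬m) ∨ (¬m) = F ∨ F = F
(m ∨ b) ∧ ((¬m) ∨ (¬m)) = T ∧ F = F
b ∨ b = F ∨ F = F
¬(b ∨ b) = T
¬m = F
(¬m) → b = F → F = T
¬((¬m) → b) = F
(¬(b ∨ b)) ∧ (¬((¬m) → b)) = T ∧ F = F
((m ∨ b) ∧ ((¬m) ∨ (¬m))) ∨ ((¬(b ∨ b)) ∧ (¬((¬m) → b))) = F ∨ F = F

F


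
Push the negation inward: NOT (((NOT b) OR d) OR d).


De Morgan: the negation of a disjunction is the conjunction of the negations.
Distribute NOT across OR, flipping it to AND, and negate each literal.

(b AND (NOT d)) AND (NOT d)


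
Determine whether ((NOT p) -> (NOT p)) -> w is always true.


Build the truth table over {p, w}:
p | w | φ
---------
F | F | F
T | F | F
F | T | T
T | T | T
Counterexample at row 1: with p=F, w=F, the formula is F.

No, it is not a tautology.


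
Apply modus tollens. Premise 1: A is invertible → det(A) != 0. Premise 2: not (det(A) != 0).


Modus tollens: from (P → Q) and ¬Q, infer ¬P.
Q = 'det(A) != 0' is denied; since P → Q, P must also fail.

Not (A is invertible).


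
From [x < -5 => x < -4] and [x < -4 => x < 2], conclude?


Hypothetical syllogism: from (P → Q) and (Q → R), infer (P → R).
Chain the two implications through the shared middle term 'x < -4'.

x < -5 => x < 2


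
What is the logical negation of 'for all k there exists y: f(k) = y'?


Negation flips each quantifier (∀↔∃) and negates the inner predicate.
¬(for all k there exists y: φ) = there exists k for all y: ¬φ.

there exists k for all y: NOT(f(k) = y)


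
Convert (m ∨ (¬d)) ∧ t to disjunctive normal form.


Step 1: Distribute ∧ over ∨: (m ∨ (¬d)) ∧ t = (m ∧ t) ∨ ((¬d) ∧ t).

(m ∧ t) ∨ ((¬d) ∧ t)


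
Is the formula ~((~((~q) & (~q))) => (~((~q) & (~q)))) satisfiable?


Check all 2 assignments over {q}:
q | φ
-----
False | False
True | False
No assignment makes the formula true.

Unsatisfiable.


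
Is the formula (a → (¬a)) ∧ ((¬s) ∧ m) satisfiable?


Search for a satisfying assignment over {a, m, s}.
Try a=F, m=T, s=F: the formula evaluates to T.
A satisfying assignment exists.

Satisfiable.


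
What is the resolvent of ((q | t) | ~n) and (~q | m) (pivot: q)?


The clauses contain complementary literals q and ~q.
Resolution eliminates this pair and disjoins the remaining literals (merging duplicates).

((~n | t) | m)


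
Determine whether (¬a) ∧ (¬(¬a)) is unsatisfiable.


Truth table over {a}:
a | φ
-----
F | F
T | F
Every row is false.

Yes, it is a contradiction.


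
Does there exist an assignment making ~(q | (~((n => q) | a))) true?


Search for a satisfying assignment over {a, n, q}.
Try a=False, n=False, q=False: the formula evaluates to True.
A satisfying assignment exists.

Satisfiable.


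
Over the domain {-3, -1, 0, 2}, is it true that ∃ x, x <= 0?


Evaluate the predicate on each element: -3:T, -1:T, 0:T, 2:F.
Witness x = -3 satisfies the predicate.

T


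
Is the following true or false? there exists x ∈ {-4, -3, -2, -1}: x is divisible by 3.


Evaluate the predicate on each element: -4:F, -3:T, -2:F, -1:F.
Witness x = -3 satisfies the predicate.

T


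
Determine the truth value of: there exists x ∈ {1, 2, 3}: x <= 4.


Evaluate the predicate on each element: 1:T, 2:T, 3:T.
Witness x = 1 satisfies the predicate.

T


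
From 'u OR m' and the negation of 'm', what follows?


Disjunctive syllogism: from (P ∨ Q) and ¬P, infer Q.
One disjunct, 'm', is ruled out; the other must hold.

u


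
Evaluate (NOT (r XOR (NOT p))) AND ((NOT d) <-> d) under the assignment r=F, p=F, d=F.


Substitute r=F, p=F, d=F:
NOT p = T
r XOR (NOT p) = F XOR T = T
NOT (r XOR (NOT p)) = F
NOT d = T
(NOT d) <-> d = T <-> F = F
(NOT (r XOR (NOT p))) AND ((NOT d) <-> d) = F AND F = F

F


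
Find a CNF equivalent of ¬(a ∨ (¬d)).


Step 1: Apply De Morgan: ¬(a ∨ (¬d)) = ¬a ∧ ¬(¬d).
Step 2: Eliminate any double negations (¬¬X = X).

(¬a) ∧ d


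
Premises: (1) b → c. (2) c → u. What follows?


Hypothetical syllogism: from (P → Q) and (Q → R), infer (P → R).
Chain the two implications through the shared middle term 'c'.

b → u


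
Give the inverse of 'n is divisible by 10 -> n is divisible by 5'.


The inverse of (P → Q) is (¬P → ¬Q). It is equivalent to the converse, not to the original.
Here P = 'n is divisible by 10' and Q = 'n is divisible by 5'.

If not (n is divisible by 10), then not (n is divisible by 5).


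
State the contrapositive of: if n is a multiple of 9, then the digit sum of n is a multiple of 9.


The contrapositive of (P → Q) is (¬Q → ¬P); it is logically equivalent to the original.
Here P = 'n is a multiple of 9' and Q = 'the digit sum of n is a multiple of 9'.

If not (the digit sum of n is a multiple of 9), then not (n is a multiple of 9).


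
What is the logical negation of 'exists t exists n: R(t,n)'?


Negation flips each quantifier (∀↔∃) and negates the inner predicate.
¬(exists t exists n: φ) = forall t forall n: ¬φ.

forall t forall n: ~(R(t,n))


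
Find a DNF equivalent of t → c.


Step 1: Rewrite t → c as ¬t ∨ c.

(¬t) ∨ c


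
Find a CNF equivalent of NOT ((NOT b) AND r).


Step 1: Apply De Morgan: ¬((¬b) ∧ r) = ¬(¬b) ∨ ¬r.
Step 2: Eliminate any double negations (¬¬X = X).

b OR (NOT r)


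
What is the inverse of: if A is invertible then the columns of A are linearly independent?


The inverse of (P → Q) is (¬P → ¬Q). It is equivalent to the converse, not to the original.
Here P = 'A is invertible' and Q = 'the columns of A are linearly independent'.

If not (A is invertible), then not (the columns of A are linearly independent).


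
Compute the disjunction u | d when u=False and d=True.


Disjunction is false only when both operands are false.
Substitute: u=False, d=True.
False | True evaluates to True.

True


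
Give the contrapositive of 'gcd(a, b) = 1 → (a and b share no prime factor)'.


The contrapositive of (P → Q) is (¬Q → ¬P); it is logically equivalent to the original.
Here P = 'gcd(a, b) = 1' and Q = '(a and b share no prime factor)'.

If not ((a and b share no prime factor)), then not (gcd(a, b) = 1).


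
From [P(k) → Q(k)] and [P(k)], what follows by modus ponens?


Modus ponens: from (P → Q) and P, infer Q.
P = 'P(k)' is asserted, and P → Q holds, so Q follows.

Q(k).


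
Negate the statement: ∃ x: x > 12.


¬(∀ x: φ) = ∃ x: ¬φ, and ¬(∃ x: φ) = ∀ x: ¬φ.
Apply to the existential statement.

∀ x: ¬(x > 12)


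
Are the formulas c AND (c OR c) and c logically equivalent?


Compare truth tables:
c | φ | ψ
---------
F | F | F
T | T | T
The columns φ and ψ agree on every row.

Yes, they are logically equivalent.


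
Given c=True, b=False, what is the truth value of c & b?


Conjunction is true only when both operands are true.
Substitute: c=True, b=False.
True & False evaluates to False.

False


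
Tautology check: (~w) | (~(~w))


Build the truth table over {w}:
w | φ
-----
False | True
True | True
Every row evaluates to true.

Yes, it is a tautology.


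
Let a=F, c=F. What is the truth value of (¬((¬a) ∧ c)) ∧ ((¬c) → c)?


Substitute a=F, c=F:
¬a = T
(¬a) ∧ c = T ∧ F = F
¬((¬a) ∧ c) = T
¬c = T
(¬c) → c = T → F = F
(¬((¬a) ∧ c)) ∧ ((¬c) → c) = T ∧ F = F

F


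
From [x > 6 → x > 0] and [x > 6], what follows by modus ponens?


Modus ponens: from (P → Q) and P, infer Q.
P = 'x > 6' is asserted, and P → Q holds, so Q follows.

x > 0.


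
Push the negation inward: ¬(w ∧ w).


De Morgan: the negation of a conjunction is the disjunction of the negations.
Distribute ¬ across ∧, flipping it to ∨, and negate each literal.

(¬w) ∨ (¬w)


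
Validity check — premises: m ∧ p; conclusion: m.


This matches the form of conjunction elimination: the conclusion follows in every model of the premises.

Valid.


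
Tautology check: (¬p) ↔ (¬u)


Build the truth table over {p, u}:
p | u | φ
---------
F | F | T
T | F | F
F | T | F
T | T | T
Counterexample at row 2: with p=T, u=F, the formula is F.

No, it is not a tautology.


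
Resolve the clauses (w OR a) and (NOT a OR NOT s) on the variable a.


The clauses contain complementary literals a and NOTa.
Resolution eliminates this pair and disjoins the remaining literals (merging duplicates).

(w OR NOT s)


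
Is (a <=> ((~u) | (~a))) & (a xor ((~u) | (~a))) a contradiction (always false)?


Truth table over {a, u}:
a | u | φ
---------
False | False | False
True | False | False
False | True | False
True | True | False
Every row is false.

Yes, it is a contradiction.


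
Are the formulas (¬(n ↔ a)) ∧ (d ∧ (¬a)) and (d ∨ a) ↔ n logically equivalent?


Compare truth tables:
a | d | n | φ | ψ
-----------------
F | F | F | F | T
T | F | F | F | F
F | T | F | F | F
T | T | F | F | F
F | F | T | F | F
T | F | T | F | T
F | T | T | T | T
T | T | T | F | T
They differ at row 1 (a=F, d=F, n=F): φ=F but ψ=T.

No, they are not logically equivalent.


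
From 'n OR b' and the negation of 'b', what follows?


Disjunctive syllogism: from (P ∨ Q) and ¬P, infer Q.
One disjunct, 'b', is ruled out; the other must hold.

n


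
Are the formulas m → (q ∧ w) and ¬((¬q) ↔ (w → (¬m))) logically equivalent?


Compare truth tables:
m | q | w | φ | ψ
-----------------
F | F | F | T | F
T | F | F | F | F
F | T | F | T | T
T | T | F | F | T
F | F | T | T | F
T | F | T | F | T
F | T | T | T | T
T | T | T | T | F
They differ at row 1 (m=F, q=F, w=F): φ=T but ψ=F.

No, they are not logically equivalent.


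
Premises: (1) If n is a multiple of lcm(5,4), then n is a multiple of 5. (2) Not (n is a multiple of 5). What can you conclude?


Modus tollens: from (P → Q) and ¬Q, infer ¬P.
Q = 'n is a multiple of 5' is denied; since P → Q, P must also fail.

Not (n is a multiple of lcm(5,4)).


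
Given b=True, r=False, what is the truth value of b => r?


Implication is false only when antecedent is true and consequent is false.
Substitute: b=True, r=False.
True => False evaluates to False.

False


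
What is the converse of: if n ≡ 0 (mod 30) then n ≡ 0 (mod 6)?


The converse of (P → Q) is (Q → P). It is not in general equivalent to the original.
Here P = 'n ≡ 0 (mod 30)' and Q = 'n ≡ 0 (mod 6)'.

If n ≡ 0 (mod 6), then n ≡ 0 (mod 30).


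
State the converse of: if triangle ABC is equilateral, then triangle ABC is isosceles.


The converse of (P → Q) is (Q → P). It is not in general equivalent to the original.
Here P = 'triangle ABC is equilateral' and Q = 'triangle ABC is isosceles'.

If triangle ABC is isosceles, then triangle ABC is equilateral.


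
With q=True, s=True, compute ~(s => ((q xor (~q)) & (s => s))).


Substitute q=True, s=True:
~q = False
q xor (~q) = True xor False = True
s => s = True => True = True
(q xor (~q)) & (s => s) = True & True = True
s => ((q xor (~q)) & (s => s)) = True => True = True
~(s => ((q xor (~q)) & (s => s))) = False

False


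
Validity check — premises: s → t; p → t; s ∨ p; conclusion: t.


This matches the form of proof by cases: the conclusion follows in every model of the premises.

Valid.


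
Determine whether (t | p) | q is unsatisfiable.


Truth table over {p, q, t}:
p | q | t | φ
-------------
False | False | False | False
True | False | False | True
False | True | False | True
True | True | False | True
False | False | True | True
True | False | True | True
False | True | True | True
True | True | True | True
Satisfying assignment at row 2: p=True, q=False, t=False gives True.

No, it is not a contradiction.


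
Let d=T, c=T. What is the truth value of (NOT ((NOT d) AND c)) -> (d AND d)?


Substitute d=T, c=T:
NOT d = F
(NOT d) AND c = F AND T = F
NOT ((NOT d) AND c) = T
d AND d = T AND T = T
(NOT ((NOT d) AND c)) -> (d AND d) = T -> T = T

T


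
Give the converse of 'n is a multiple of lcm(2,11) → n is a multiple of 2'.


The converse of (P → Q) is (Q → P). It is not in general equivalent to the original.
Here P = 'n is a multiple of lcm(2,11)' and Q = 'n is a multiple of 2'.

If n is a multiple of 2, then n is a multiple of lcm(2,11).


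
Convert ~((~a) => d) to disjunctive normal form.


Step 1: Rewrite implication then negate: ¬(¬(¬a) ∨ d) = (¬a) ∧ ¬d.

(~a) & (~d)


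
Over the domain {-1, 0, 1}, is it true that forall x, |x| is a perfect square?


Evaluate the predicate on each element: -1:True, 0:True, 1:True.
Every element satisfies the predicate.

True


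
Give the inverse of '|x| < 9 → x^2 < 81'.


The inverse of (P → Q) is (¬P → ¬Q). It is equivalent to the converse, not to the original.
Here P = '|x| < 9' and Q = 'x^2 < 81'.

If not (|x| < 9), then not (x^2 < 81).


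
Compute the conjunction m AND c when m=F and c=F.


Conjunction is true only when both operands are true.
Substitute: m=F, c=F.
F AND F evaluates to F.

F


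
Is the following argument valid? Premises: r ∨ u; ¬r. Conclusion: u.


This matches the form of disjunctive syllogism: the conclusion follows in every model of the premises.

Valid.


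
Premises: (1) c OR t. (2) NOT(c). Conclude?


Disjunctive syllogism: from (P ∨ Q) and ¬P, infer Q.
One disjunct, 'c', is ruled out; the other must hold.

t


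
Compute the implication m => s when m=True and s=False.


Implication is false only when antecedent is true and consequent is false.
Substitute: m=True, s=False.
True => False evaluates to False.

False


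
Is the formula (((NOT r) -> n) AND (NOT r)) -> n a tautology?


Build the truth table over {n, r}:
n | r | φ
---------
F | F | T
T | F | T
F | T | T
T | T | T
Every row evaluates to true.

Yes, it is a tautology.


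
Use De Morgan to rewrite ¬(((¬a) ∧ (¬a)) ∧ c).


De Morgan: the negation of a conjunction is the disjunction of the negations.
Distribute ¬ across ∧, flipping it to ∨, and negate each literal.

(a ∨ a) ∨ (¬c)


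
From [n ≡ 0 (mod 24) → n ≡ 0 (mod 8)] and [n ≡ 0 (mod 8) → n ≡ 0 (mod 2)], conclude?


Hypothetical syllogism: from (P → Q) and (Q → R), infer (P → R).
Chain the two implications through the shared middle term 'n ≡ 0 (mod 8)'.

n ≡ 0 (mod 24) → n ≡ 0 (mod 2)


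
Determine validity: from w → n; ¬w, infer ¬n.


This is denying the antecedent (fallacy). There exist truth assignments where the premises are all true but the conclusion is false.

Invalid.


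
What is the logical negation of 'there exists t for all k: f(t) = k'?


Negation flips each quantifier (∀↔∃) and negates the inner predicate.
¬(there exists t for all k: φ) = for all t there exists k: ¬φ.

for all t there exists k: NOT(f(t) = k)


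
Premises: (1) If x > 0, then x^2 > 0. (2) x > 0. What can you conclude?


Modus ponens: from (P → Q) and P, infer Q.
P = 'x > 0' is asserted, and P → Q holds, so Q follows.

x^2 > 0.


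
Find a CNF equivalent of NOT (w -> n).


Step 1: Rewrite w → n as ¬w ∨ n.
Step 2: Negate: ¬(¬w ∨ n) = w ∧ ¬n (De Morgan + double negation).

w AND (NOT n)


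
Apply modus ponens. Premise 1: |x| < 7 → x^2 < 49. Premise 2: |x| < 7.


Modus ponens: from (P → Q) and P, infer Q.
P = '|x| < 7' is asserted, and P → Q holds, so Q follows.

x^2 < 49.


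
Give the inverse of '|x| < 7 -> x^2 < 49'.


The inverse of (P → Q) is (¬P → ¬Q). It is equivalent to the converse, not to the original.
Here P = '|x| < 7' and Q = 'x^2 < 49'.

If not (|x| < 7), then not (x^2 < 49).


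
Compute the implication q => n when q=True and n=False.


Implication is false only when antecedent is true and consequent is false.
Substitute: q=True, n=False.
True => False evaluates to False.

False


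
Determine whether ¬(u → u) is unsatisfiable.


Truth table over {u}:
u | φ
-----
F | F
T | F
Every row is false.

Yes, it is a contradiction.


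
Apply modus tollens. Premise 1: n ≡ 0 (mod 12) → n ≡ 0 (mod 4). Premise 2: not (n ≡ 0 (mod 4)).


Modus tollens: from (P → Q) and ¬Q, infer ¬P.
Q = 'n ≡ 0 (mod 4)' is denied; since P → Q, P must also fail.

Not (n ≡ 0 (mod 12)).


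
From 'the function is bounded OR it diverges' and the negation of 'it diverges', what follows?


Disjunctive syllogism: from (P ∨ Q) and ¬P, infer Q.
One disjunct, 'it diverges', is ruled out; the other must hold.

the function is bounded


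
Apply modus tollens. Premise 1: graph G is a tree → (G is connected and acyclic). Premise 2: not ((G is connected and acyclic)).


Modus tollens: from (P → Q) and ¬Q, infer ¬P.
Q = '(G is connected and acyclic)' is denied; since P → Q, P must also fail.

Not (graph G is a tree).


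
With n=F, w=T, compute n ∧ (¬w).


Substitute n=F, w=T:
¬w = F
n ∧ (¬w) = F ∧ F = F

F


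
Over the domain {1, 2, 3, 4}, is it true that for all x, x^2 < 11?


Evaluate the predicate on each element: 1:T, 2:T, 3:T, 4:F.
Counterexample x = 4 fails the predicate.

F


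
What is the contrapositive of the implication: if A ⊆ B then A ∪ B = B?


The contrapositive of (P → Q) is (¬Q → ¬P); it is logically equivalent to the original.
Here P = 'A ⊆ B' and Q = 'A ∪ B = B'.

If not (A ∪ B = B), then not (A ⊆ B).


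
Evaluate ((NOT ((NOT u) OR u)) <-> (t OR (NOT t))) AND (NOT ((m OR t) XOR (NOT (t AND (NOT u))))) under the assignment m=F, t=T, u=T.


Substitute m=F, t=T, u=T:
… (earlier sub-steps elided)
NOT t = F
t OR (NOT t) = T OR F = T
(NOT ((NOT u) OR u)) <-> (t OR (NOT t)) = F <-> T = F
m OR t = F OR T = T
NOT u = F
t AND (NOT u) = T AND F = F
NOT (t AND (NOT u)) = T
(m OR t) XOR (NOT (t AND (NOT u))) = T XOR T = F
NOT ((m OR t) XOR (NOT (t AND (NOT u)))) = T
((NOT ((NOT u) OR u)) <-> (t OR (NOT t))) AND (NOT ((m OR t) XOR (NOT (t AND (NOT u))))) = F AND T = F

F


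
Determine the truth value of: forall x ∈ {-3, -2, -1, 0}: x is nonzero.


Evaluate the predicate on each element: -3:True, -2:True, -1:True, 0:False.
Counterexample x = 0 fails the predicate.

False


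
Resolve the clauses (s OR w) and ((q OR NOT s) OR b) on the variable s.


The clauses contain complementary literals s and NOTs.
Resolution eliminates this pair and disjoins the remaining literals (merging duplicates).

((w OR q) OR b)


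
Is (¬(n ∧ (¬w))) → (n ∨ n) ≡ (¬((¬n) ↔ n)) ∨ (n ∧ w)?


Compare truth tables:
n | w | φ | ψ
-------------
F | F | F | T
T | F | T | T
F | T | F | T
T | T | T | T
They differ at row 1 (n=F, w=F): φ=F but ψ=T.

No, they are not logically equivalent.


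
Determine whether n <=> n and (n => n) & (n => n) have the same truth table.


Compare truth tables:
n | φ | ψ
---------
False | True | True
True | True | True
The columns φ and ψ agree on every row.

Yes, they are logically equivalent.


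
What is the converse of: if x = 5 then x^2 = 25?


The converse of (P → Q) is (Q → P). It is not in general equivalent to the original.
Here P = 'x = 5' and Q = 'x^2 = 25'.

If x^2 = 25, then x = 5.


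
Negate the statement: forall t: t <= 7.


¬(forall x: φ) = exists x: ¬φ, and ¬(exists x: φ) = forall x: ¬φ.
Apply to the universal statement.

exists t: ~(t <= 7)


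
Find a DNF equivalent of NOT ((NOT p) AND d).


Step 1: Apply De Morgan: ¬((¬p) ∧ d) = ¬(¬p) ∨ ¬d.
Step 2: Eliminate any double negations (¬¬X = X).

p OR (NOT d)


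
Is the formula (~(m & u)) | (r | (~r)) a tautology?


Build the truth table over {m, r, u}:
m | r | u | φ
-------------
False | False | False | True
True | False | False | True
False | True | False | True
True | True | False | True
False | False | True | True
True | False | True | True
False | True | True | True
True | True | True | True
Every row evaluates to true.

Yes, it is a tautology.


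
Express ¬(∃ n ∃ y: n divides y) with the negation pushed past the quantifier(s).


Negation flips each quantifier (∀↔∃) and negates the inner predicate.
¬(∃ n ∃ y: φ) = ∀ n ∀ y: ¬φ.

∀ n ∀ y: ¬(n divides y)


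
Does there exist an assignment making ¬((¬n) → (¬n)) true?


Check all 2 assignments over {n}:
n | φ
-----
F | F
T | F
No assignment makes the formula true.

Unsatisfiable.


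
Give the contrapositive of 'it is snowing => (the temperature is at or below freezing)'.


The contrapositive of (P → Q) is (¬Q → ¬P); it is logically equivalent to the original.
Here P = 'it is snowing' and Q = '(the temperature is at or below freezing)'.

If not ((the temperature is at or below freezing)), then not (it is snowing).


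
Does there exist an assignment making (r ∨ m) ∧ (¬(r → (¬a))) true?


Search for a satisfying assignment over {a, m, r}.
Try a=T, m=F, r=T: the formula evaluates to T.
A satisfying assignment exists.

Satisfiable.


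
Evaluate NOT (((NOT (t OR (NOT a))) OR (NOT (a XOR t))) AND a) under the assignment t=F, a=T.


Substitute t=F, a=T:
NOT a = F
t OR (NOT a) = F OR F = F
NOT (t OR (NOT a)) = T
a XOR t = T XOR F = T
NOT (a XOR t) = F
(NOT (t OR (NOT a))) OR (NOT (a XOR t)) = T OR F = T
((NOT (t OR (NOT a))) OR (NOT (a XOR t))) AND a = T AND T = T
NOT (((NOT (t OR (NOT a))) OR (NOT (a XOR t))) AND a) = F

F


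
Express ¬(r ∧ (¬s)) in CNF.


Step 1: Apply De Morgan: ¬(r ∧ (¬s)) = ¬r ∨ ¬(¬s).
Step 2: Eliminate any double negations (¬¬X = X).

(¬r) ∨ s


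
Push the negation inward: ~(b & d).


De Morgan: the negation of a conjunction is the disjunction of the negations.
Distribute ~ across &, flipping it to |, and negate each literal.

(~b) | (~d)


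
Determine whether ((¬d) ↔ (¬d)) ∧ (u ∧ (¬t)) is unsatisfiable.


Truth table over {d, t, u}:
d | t | u | φ
-------------
F | F | F | F
T | F | F | F
F | T | F | F
T | T | F | F
F | F | T | T
T | F | T | T
F | T | T | F
T | T | T | F
Satisfying assignment at row 5: d=F, t=F, u=T gives T.

No, it is not a contradiction.
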